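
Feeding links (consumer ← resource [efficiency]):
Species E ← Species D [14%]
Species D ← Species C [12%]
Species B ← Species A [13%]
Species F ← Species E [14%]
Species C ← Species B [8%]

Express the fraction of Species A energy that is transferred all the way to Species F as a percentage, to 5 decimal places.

Product of link efficiencies: 0.13 × 0.08 × 0.12 × 0.14 × 0.14 = 0.0000244608
As a percentage: 0.0000244608 × 100 = 0.00245%

0.00245%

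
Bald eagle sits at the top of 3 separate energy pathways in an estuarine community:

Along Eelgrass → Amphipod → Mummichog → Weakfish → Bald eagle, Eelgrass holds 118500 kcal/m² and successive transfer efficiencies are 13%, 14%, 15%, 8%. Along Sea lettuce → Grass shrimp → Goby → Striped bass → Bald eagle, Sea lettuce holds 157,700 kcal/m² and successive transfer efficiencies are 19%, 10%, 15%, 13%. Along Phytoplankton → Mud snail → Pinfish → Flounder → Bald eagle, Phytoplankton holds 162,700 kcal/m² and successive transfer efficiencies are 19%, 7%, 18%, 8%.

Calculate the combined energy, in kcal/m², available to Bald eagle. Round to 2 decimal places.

115.47 kcal/m²

Via Eelgrass: 118500 × 0.13 × 0.14 × 0.15 × 0.08 = 25.8804 kcal/m²
Via Sea lettuce: 157700 × 0.19 × 0.1 × 0.15 × 0.13 = 58.42785 kcal/m²
Via Phytoplankton: 162700 × 0.19 × 0.07 × 0.18 × 0.08 = 31.160304 kcal/m²
Total at Bald eagle: 25.8804 + 58.42785 + 31.160304 = 115.468554 kcal/m²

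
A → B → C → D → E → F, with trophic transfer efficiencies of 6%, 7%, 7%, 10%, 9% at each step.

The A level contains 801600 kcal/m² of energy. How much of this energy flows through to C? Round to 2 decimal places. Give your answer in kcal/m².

3366.72 kcal/m²

B: 801600 × 0.06 = 48096 kcal/m²
C: 48096 × 0.07 = 3366.72 kcal/m²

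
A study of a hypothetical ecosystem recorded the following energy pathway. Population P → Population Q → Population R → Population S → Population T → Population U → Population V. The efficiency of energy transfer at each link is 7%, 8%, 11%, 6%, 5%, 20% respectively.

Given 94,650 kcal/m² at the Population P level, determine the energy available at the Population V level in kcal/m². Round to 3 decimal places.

0.035 kcal/m²

Population Q: 94650 × 0.07 = 6625.5 kcal/m²
Population R: 6625.5 × 0.08 = 530.04 kcal/m²
Population S: 530.04 × 0.11 = 58.3044 kcal/m²
Population T: 58.3044 × 0.06 = 3.498264 kcal/m²
Population U: 3.498264 × 0.05 = 0.1749132 kcal/m²
Population V: 0.1749132 × 0.2 = 0.03498264 kcal/m²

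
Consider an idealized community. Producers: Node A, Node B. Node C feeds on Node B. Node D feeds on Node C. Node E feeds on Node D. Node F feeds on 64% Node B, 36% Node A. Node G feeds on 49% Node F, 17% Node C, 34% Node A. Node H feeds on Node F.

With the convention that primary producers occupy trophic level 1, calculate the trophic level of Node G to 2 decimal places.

2.66

Node C: 1 + 1 = 2
Node D: 1 + 2 = 3
Node E: 1 + 3 = 4
Node F: 1 + (0.64×1 + 0.36×1) = 2
Node G: 1 + (0.49×2 + 0.17×2 + 0.34×1) = 2.66
Node H: 1 + 2 = 3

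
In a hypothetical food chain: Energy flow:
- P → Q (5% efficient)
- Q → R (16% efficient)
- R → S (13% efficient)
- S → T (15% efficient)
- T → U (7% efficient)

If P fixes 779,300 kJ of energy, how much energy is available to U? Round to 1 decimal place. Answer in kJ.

Q: 779300 × 0.05 = 38965 kJ
R: 38965 × 0.16 = 6234.4 kJ
S: 6234.4 × 0.13 = 810.472 kJ
T: 810.472 × 0.15 = 121.5708 kJ
U: 121.5708 × 0.07 = 8.509956 kJ

8.5 kJ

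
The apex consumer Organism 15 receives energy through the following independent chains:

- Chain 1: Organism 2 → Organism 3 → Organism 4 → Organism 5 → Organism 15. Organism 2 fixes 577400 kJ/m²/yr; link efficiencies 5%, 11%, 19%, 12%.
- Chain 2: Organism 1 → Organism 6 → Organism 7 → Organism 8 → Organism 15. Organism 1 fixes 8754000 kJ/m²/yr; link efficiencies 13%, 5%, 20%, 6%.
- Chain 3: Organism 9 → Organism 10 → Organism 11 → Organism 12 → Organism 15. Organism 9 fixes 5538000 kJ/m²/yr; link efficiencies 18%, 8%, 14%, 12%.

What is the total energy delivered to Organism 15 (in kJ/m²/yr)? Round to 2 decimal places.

Chain 1: 577400 × 0.05 × 0.11 × 0.19 × 0.12 = 72.40596 kJ/m²/yr
Chain 2: 8754000 × 0.13 × 0.05 × 0.2 × 0.06 = 682.812 kJ/m²/yr
Chain 3: 5538000 × 0.18 × 0.08 × 0.14 × 0.12 = 1339.75296 kJ/m²/yr
Total at Organism 15: 72.40596 + 682.812 + 1339.75296 = 2094.97092 kJ/m²/yr

2094.97 kJ/m²/yr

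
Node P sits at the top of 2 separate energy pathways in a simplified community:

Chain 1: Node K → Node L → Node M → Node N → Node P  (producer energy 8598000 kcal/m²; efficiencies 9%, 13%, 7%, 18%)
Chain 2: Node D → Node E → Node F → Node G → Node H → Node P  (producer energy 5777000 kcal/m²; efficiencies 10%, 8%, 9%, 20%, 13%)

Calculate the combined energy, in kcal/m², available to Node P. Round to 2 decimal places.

Chain 1: 8598000 × 0.09 × 0.13 × 0.07 × 0.18 = 1267.51716 kcal/m²
Chain 2: 5777000 × 0.1 × 0.08 × 0.09 × 0.2 × 0.13 = 108.14544 kcal/m²
Total at Node P: 1267.51716 + 108.14544 = 1375.6626 kcal/m²

1375.66 kcal/m²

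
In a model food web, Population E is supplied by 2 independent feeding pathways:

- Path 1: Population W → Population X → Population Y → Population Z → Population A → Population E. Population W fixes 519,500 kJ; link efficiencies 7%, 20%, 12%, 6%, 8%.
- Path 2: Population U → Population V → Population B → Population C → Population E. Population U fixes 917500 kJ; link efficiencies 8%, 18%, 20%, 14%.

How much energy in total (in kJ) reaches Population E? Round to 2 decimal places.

374.13 kJ

Path 1: 519500 × 0.07 × 0.2 × 0.12 × 0.06 × 0.08 = 4.189248 kJ
Path 2: 917500 × 0.08 × 0.18 × 0.2 × 0.14 = 369.936 kJ
Total at Population E: 4.189248 + 369.936 = 374.125248 kJ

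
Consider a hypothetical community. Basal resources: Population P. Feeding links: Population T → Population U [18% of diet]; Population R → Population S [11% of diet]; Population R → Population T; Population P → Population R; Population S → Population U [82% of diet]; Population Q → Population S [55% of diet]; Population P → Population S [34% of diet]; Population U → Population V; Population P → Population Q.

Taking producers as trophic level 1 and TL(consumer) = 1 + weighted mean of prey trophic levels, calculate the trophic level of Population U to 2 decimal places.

3.72

Population Q: 1 + 1 = 2
Population R: 1 + 1 = 2
Population S: 1 + (0.11×2 + 0.55×2 + 0.34×1) = 2.66
Population T: 1 + 2 = 3
Population U: 1 + (0.82×2.66 + 0.18×3) = 3.7212
Population V: 1 + 3.7212 = 4.7212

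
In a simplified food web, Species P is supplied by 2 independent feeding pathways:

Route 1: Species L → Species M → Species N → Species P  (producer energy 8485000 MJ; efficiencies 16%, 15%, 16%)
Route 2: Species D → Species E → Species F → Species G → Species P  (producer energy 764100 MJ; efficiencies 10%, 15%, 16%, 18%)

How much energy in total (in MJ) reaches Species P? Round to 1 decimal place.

32912.5 MJ

Route 1: 8485000 × 0.16 × 0.15 × 0.16 = 32582.4 MJ
Route 2: 764100 × 0.1 × 0.15 × 0.16 × 0.18 = 330.0912 MJ
Total at Species P: 32582.4 + 330.0912 = 32912.4912 MJ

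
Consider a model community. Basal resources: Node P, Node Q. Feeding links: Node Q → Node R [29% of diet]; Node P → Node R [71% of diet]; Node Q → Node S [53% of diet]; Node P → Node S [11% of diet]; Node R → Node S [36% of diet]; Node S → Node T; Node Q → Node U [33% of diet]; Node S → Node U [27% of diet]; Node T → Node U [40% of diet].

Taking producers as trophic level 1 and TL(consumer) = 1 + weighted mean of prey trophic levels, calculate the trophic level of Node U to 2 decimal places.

Node R: 1 + (0.29×1 + 0.71×1) = 2
Node S: 1 + (0.53×1 + 0.11×1 + 0.36×2) = 2.36
Node T: 1 + 2.36 = 3.36
Node U: 1 + (0.33×1 + 0.27×2.36 + 0.4×3.36) = 3.3112

3.31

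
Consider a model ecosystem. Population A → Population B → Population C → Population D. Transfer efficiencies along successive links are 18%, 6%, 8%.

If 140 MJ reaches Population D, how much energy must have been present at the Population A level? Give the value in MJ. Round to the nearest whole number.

162037 MJ

Cumulative transfer efficiency: 0.18 × 0.06 × 0.08 = 0.000864
Population A energy = 140 / 0.000864 = 162037 MJ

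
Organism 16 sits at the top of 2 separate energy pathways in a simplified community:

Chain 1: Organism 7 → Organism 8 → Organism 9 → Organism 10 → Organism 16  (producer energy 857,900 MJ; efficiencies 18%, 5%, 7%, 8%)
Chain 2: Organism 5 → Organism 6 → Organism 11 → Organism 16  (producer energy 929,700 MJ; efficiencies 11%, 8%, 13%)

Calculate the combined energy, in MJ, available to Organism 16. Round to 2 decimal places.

1106.81 MJ

Chain 1: 857900 × 0.18 × 0.05 × 0.07 × 0.08 = 43.23816 MJ
Chain 2: 929700 × 0.11 × 0.08 × 0.13 = 1063.5768 MJ
Total at Organism 16: 43.23816 + 1063.5768 = 1106.81496 MJ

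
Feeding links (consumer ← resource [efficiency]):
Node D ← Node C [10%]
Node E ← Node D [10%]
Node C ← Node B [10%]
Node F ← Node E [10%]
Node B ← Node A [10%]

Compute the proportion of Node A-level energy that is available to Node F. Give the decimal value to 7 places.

Product of link efficiencies: 0.1 × 0.1 × 0.1 × 0.1 × 0.1 = 0.00001

0.0000100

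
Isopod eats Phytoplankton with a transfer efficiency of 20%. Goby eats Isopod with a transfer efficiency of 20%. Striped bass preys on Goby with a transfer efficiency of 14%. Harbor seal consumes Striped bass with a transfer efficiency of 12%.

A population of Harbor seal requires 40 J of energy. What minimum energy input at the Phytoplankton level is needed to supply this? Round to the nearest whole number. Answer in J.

59524 J

Cumulative transfer efficiency: 0.2 × 0.2 × 0.14 × 0.12 = 0.000672
Phytoplankton energy = 40 / 0.000672 = 59524 J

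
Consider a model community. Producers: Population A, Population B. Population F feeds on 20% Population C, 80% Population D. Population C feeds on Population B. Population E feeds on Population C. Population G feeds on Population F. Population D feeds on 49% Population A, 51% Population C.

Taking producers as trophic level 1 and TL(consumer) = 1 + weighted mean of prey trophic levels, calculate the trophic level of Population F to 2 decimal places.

3.41

Population C: 1 + 1 = 2
Population D: 1 + (0.49×1 + 0.51×2) = 2.51
Population E: 1 + 2 = 3
Population F: 1 + (0.2×2 + 0.8×2.51) = 3.408
Population G: 1 + 3.408 = 4.408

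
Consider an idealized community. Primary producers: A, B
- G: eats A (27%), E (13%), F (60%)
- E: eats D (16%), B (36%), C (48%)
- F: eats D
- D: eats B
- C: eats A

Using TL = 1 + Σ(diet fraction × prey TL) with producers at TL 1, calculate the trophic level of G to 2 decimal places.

C: 1 + 1 = 2
D: 1 + 1 = 2
E: 1 + (0.16×2 + 0.36×1 + 0.48×2) = 2.64
F: 1 + 2 = 3
G: 1 + (0.27×1 + 0.13×2.64 + 0.6×3) = 3.4132

3.41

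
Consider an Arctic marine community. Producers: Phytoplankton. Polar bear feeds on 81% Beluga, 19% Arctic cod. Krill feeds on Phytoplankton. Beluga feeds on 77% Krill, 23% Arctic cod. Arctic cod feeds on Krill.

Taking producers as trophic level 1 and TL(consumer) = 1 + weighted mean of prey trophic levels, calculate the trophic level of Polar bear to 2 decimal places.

Krill: 1 + 1 = 2
Arctic cod: 1 + 2 = 3
Beluga: 1 + (0.77×2 + 0.23×3) = 3.23
Polar bear: 1 + (0.81×3.23 + 0.19×3) = 4.1863

4.19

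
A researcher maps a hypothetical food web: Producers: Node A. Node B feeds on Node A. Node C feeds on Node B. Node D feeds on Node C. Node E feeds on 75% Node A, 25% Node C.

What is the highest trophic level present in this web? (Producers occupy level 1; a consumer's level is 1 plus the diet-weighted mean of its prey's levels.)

4

Node B: 1 + 1 = 2
Node C: 1 + 2 = 3
Node D: 1 + 3 = 4
Node E: 1 + (0.75×1 + 0.25×3) = 2.5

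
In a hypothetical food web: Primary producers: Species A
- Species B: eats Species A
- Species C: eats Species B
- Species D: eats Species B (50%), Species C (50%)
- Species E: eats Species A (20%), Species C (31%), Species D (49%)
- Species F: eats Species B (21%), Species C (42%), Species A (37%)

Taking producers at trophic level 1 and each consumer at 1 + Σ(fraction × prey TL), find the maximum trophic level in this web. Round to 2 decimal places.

Species B: 1 + 1 = 2
Species C: 1 + 2 = 3
Species D: 1 + (0.5×2 + 0.5×3) = 3.5
Species E: 1 + (0.2×1 + 0.31×3 + 0.49×3.5) = 3.845
Species F: 1 + (0.21×2 + 0.42×3 + 0.37×1) = 3.05

3.85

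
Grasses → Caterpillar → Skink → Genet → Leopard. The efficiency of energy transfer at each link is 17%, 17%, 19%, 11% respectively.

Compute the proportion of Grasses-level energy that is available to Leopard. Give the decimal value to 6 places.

0.000604

Product of link efficiencies: 0.17 × 0.17 × 0.19 × 0.11 = 0.00060401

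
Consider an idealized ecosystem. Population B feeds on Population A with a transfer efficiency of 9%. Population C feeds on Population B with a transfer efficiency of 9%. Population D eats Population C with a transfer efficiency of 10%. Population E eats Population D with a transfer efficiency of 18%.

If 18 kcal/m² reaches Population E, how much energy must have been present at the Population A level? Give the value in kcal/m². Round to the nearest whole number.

123457 kcal/m²

Cumulative transfer efficiency: 0.09 × 0.09 × 0.1 × 0.18 = 0.0001458
Population A energy = 18 / 0.0001458 = 123457 kcal/m²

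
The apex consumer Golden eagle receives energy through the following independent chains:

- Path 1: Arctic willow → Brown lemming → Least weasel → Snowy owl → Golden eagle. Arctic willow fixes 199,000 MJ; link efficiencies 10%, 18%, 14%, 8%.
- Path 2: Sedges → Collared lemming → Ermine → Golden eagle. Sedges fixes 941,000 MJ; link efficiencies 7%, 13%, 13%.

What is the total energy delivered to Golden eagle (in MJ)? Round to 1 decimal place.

1153.3 MJ

Path 1: 199000 × 0.1 × 0.18 × 0.14 × 0.08 = 40.1184 MJ
Path 2: 941000 × 0.07 × 0.13 × 0.13 = 1113.203 MJ
Total at Golden eagle: 40.1184 + 1113.203 = 1153.3214 MJ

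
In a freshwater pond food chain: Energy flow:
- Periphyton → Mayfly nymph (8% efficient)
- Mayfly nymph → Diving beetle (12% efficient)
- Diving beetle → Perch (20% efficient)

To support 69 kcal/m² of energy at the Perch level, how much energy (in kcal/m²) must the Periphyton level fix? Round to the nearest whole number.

35938 kcal/m²

Cumulative transfer efficiency: 0.08 × 0.12 × 0.2 = 0.00192
Periphyton energy = 69 / 0.00192 = 35938 kcal/m²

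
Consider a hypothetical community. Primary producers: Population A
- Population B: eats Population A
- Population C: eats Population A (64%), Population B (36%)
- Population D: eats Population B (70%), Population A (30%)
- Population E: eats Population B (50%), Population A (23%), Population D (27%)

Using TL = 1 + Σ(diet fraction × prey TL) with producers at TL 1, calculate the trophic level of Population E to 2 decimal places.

2.96

Population B: 1 + 1 = 2
Population C: 1 + (0.64×1 + 0.36×2) = 2.36
Population D: 1 + (0.7×2 + 0.3×1) = 2.7
Population E: 1 + (0.5×2 + 0.23×1 + 0.27×2.7) = 2.959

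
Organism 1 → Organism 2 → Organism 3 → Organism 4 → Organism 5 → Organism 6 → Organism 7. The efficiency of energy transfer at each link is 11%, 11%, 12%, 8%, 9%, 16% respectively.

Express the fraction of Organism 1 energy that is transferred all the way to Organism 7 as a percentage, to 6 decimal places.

0.000167%

Product of link efficiencies: 0.11 × 0.11 × 0.12 × 0.08 × 0.09 × 0.16 = 0.000001672704
As a percentage: 0.000001672704 × 100 = 0.000167%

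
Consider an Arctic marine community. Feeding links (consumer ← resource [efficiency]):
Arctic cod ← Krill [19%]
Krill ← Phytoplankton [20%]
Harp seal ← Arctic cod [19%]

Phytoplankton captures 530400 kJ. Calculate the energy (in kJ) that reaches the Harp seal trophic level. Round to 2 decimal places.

3829.49 kJ

Krill: 530400 × 0.2 = 106080 kJ
Arctic cod: 106080 × 0.19 = 20155.2 kJ
Harp seal: 20155.2 × 0.19 = 3829.488 kJ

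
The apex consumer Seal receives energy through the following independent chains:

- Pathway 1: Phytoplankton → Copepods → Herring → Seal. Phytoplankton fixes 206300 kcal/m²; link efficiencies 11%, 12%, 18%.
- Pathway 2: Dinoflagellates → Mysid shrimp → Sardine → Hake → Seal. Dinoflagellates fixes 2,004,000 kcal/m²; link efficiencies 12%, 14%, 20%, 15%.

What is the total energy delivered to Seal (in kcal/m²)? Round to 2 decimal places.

Pathway 1: 206300 × 0.11 × 0.12 × 0.18 = 490.1688 kcal/m²
Pathway 2: 2004000 × 0.12 × 0.14 × 0.2 × 0.15 = 1010.016 kcal/m²
Total at Seal: 490.1688 + 1010.016 = 1500.1848 kcal/m²

1500.18 kcal/m²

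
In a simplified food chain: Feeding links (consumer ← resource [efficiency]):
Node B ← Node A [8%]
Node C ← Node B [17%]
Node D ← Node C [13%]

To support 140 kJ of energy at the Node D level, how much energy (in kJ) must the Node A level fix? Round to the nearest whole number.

79186 kJ

Cumulative transfer efficiency: 0.08 × 0.17 × 0.13 = 0.001768
Node A energy = 140 / 0.001768 = 79186 kJ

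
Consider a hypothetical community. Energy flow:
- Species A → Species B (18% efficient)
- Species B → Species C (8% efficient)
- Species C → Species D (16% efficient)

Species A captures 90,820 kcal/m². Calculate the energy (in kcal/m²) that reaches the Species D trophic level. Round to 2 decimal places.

209.25 kcal/m²

Species B: 90820 × 0.18 = 16347.6 kcal/m²
Species C: 16347.6 × 0.08 = 1307.808 kcal/m²
Species D: 1307.808 × 0.16 = 209.24928 kcal/m²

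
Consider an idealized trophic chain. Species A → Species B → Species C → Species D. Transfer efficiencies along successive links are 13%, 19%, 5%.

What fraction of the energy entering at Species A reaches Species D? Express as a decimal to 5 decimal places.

0.00124

Product of link efficiencies: 0.13 × 0.19 × 0.05 = 0.001235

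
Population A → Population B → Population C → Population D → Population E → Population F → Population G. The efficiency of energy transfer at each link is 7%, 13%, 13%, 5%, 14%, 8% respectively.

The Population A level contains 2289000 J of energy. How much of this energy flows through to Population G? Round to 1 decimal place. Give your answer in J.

1.5 J

Population B: 2289000 × 0.07 = 160230 J
Population C: 160230 × 0.13 = 20829.9 J
Population D: 20829.9 × 0.13 = 2707.887 J
Population E: 2707.887 × 0.05 = 135.39435 J
Population F: 135.39435 × 0.14 = 18.955209 J
Population G: 18.955209 × 0.08 = 1.51641672 J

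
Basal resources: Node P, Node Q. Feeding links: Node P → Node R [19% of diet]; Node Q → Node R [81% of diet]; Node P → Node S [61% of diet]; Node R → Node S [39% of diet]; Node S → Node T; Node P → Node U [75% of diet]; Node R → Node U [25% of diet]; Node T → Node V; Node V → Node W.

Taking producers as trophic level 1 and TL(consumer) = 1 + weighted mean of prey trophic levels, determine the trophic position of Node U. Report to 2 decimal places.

2.25

Node R: 1 + (0.19×1 + 0.81×1) = 2
Node S: 1 + (0.61×1 + 0.39×2) = 2.39
Node T: 1 + 2.39 = 3.39
Node U: 1 + (0.75×1 + 0.25×2) = 2.25
Node V: 1 + 3.39 = 4.39
Node W: 1 + 4.39 = 5.39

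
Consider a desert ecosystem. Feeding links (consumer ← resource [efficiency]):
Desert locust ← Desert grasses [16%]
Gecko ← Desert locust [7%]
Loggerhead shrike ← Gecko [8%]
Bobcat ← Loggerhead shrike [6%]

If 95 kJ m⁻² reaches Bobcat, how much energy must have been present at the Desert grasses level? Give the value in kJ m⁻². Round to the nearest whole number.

1767113 kJ m⁻²

Cumulative transfer efficiency: 0.16 × 0.07 × 0.08 × 0.06 = 0.00005376
Desert grasses energy = 95 / 0.00005376 = 1767113 kJ m⁻²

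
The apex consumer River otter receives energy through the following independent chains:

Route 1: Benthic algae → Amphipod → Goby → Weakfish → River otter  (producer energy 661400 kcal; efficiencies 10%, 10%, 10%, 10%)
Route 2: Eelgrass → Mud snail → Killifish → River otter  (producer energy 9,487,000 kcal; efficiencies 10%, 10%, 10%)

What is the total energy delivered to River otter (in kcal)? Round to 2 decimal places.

9553.14 kcal

Route 1: 661400 × 0.1 × 0.1 × 0.1 × 0.1 = 66.14 kcal
Route 2: 9487000 × 0.1 × 0.1 × 0.1 = 9487 kcal
Total at River otter: 66.14 + 9487 = 9553.14 kcal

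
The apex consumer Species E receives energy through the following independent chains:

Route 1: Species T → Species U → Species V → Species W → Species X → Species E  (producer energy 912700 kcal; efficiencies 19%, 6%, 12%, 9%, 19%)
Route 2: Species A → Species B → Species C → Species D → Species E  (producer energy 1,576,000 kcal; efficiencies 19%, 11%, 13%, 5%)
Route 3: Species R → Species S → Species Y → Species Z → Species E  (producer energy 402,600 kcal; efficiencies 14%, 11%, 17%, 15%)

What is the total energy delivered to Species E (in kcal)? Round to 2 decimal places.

393.55 kcal

Route 1: 912700 × 0.19 × 0.06 × 0.12 × 0.09 × 0.19 = 21.35060856 kcal
Route 2: 1576000 × 0.19 × 0.11 × 0.13 × 0.05 = 214.0996 kcal
Route 3: 402600 × 0.14 × 0.11 × 0.17 × 0.15 = 158.10102 kcal
Total at Species E: 21.35060856 + 214.0996 + 158.10102 = 393.55122856 kcal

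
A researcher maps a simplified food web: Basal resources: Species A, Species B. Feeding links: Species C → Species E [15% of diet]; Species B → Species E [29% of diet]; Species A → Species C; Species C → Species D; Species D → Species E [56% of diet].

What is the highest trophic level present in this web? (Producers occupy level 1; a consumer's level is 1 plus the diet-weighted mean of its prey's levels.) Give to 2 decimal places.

Species C: 1 + 1 = 2
Species D: 1 + 2 = 3
Species E: 1 + (0.56×3 + 0.15×2 + 0.29×1) = 3.27

3.27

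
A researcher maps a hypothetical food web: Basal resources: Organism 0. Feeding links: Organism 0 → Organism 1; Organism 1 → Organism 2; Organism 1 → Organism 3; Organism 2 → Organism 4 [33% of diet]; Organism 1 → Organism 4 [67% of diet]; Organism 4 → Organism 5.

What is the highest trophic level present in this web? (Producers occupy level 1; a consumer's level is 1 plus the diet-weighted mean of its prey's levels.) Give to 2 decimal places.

Organism 1: 1 + 1 = 2
Organism 2: 1 + 2 = 3
Organism 3: 1 + 2 = 3
Organism 4: 1 + (0.33×3 + 0.67×2) = 3.33
Organism 5: 1 + 3.33 = 4.33

4.33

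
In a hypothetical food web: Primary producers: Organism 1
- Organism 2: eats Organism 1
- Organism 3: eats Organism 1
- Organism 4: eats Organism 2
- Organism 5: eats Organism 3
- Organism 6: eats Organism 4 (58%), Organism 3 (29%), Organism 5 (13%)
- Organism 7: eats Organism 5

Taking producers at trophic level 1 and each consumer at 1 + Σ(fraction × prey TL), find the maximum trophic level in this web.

4

Organism 2: 1 + 1 = 2
Organism 3: 1 + 1 = 2
Organism 4: 1 + 2 = 3
Organism 5: 1 + 2 = 3
Organism 6: 1 + (0.58×3 + 0.29×2 + 0.13×3) = 3.71
Organism 7: 1 + 3 = 4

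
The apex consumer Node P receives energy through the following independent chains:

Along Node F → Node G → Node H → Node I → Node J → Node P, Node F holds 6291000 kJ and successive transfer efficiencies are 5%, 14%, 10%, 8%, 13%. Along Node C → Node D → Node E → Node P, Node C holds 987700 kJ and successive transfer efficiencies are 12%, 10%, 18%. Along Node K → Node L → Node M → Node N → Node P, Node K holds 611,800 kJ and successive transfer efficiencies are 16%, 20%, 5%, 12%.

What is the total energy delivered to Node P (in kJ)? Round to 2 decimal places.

Via Node F: 6291000 × 0.05 × 0.14 × 0.1 × 0.08 × 0.13 = 45.79848 kJ
Via Node C: 987700 × 0.12 × 0.1 × 0.18 = 2133.432 kJ
Via Node K: 611800 × 0.16 × 0.2 × 0.05 × 0.12 = 117.4656 kJ
Total at Node P: 45.79848 + 2133.432 + 117.4656 = 2296.69608 kJ

2296.70 kJ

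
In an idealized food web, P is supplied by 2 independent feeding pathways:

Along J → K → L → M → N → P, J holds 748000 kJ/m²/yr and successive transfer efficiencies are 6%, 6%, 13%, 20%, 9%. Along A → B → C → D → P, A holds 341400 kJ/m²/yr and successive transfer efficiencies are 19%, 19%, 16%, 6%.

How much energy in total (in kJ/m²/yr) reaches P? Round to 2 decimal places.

Via J: 748000 × 0.06 × 0.06 × 0.13 × 0.2 × 0.09 = 6.301152 kJ/m²/yr
Via A: 341400 × 0.19 × 0.19 × 0.16 × 0.06 = 118.315584 kJ/m²/yr
Total at P: 6.301152 + 118.315584 = 124.616736 kJ/m²/yr

124.62 kJ/m²/yr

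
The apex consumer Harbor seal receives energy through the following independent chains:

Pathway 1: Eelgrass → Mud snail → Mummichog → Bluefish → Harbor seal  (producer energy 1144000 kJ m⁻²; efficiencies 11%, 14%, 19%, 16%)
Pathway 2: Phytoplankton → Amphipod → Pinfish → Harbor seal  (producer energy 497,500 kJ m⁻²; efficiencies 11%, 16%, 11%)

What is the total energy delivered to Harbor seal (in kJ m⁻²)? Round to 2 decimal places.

1498.74 kJ m⁻²

Pathway 1: 1144000 × 0.11 × 0.14 × 0.19 × 0.16 = 535.57504 kJ m⁻²
Pathway 2: 497500 × 0.11 × 0.16 × 0.11 = 963.16 kJ m⁻²
Total at Harbor seal: 535.57504 + 963.16 = 1498.73504 kJ m⁻²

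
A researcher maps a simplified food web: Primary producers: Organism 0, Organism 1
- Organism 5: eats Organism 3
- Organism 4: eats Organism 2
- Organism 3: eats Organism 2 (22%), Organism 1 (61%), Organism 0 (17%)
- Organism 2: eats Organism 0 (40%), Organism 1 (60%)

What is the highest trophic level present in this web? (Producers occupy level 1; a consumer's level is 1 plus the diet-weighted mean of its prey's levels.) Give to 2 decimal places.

Organism 2: 1 + (0.4×1 + 0.6×1) = 2
Organism 3: 1 + (0.22×2 + 0.61×1 + 0.17×1) = 2.22
Organism 4: 1 + 2 = 3
Organism 5: 1 + 2.22 = 3.22

3.22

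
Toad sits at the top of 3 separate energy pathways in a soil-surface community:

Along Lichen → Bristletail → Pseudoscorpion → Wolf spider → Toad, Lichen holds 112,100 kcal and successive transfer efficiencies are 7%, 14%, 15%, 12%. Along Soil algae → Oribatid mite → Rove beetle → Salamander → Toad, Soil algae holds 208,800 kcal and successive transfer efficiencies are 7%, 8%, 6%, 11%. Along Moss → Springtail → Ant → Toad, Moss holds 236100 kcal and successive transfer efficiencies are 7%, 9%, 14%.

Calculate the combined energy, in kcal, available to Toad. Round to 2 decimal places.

235.73 kcal

Via Lichen: 112100 × 0.07 × 0.14 × 0.15 × 0.12 = 19.77444 kcal
Via Soil algae: 208800 × 0.07 × 0.08 × 0.06 × 0.11 = 7.717248 kcal
Via Moss: 236100 × 0.07 × 0.09 × 0.14 = 208.2402 kcal
Total at Toad: 19.77444 + 7.717248 + 208.2402 = 235.731888 kcal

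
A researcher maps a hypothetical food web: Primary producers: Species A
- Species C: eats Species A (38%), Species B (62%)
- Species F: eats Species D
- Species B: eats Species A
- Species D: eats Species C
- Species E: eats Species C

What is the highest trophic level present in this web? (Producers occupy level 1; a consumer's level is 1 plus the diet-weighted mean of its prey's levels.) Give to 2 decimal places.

4.62

Species B: 1 + 1 = 2
Species C: 1 + (0.38×1 + 0.62×2) = 2.62
Species D: 1 + 2.62 = 3.62
Species E: 1 + 2.62 = 3.62
Species F: 1 + 3.62 = 4.62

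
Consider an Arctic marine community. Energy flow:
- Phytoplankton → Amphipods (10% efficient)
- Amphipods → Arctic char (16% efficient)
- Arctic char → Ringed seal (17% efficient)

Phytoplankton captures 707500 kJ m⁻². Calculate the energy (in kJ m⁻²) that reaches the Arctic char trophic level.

Amphipods: 707500 × 0.1 = 70750 kJ m⁻²
Arctic char: 70750 × 0.16 = 11320 kJ m⁻²

11320 kJ m⁻²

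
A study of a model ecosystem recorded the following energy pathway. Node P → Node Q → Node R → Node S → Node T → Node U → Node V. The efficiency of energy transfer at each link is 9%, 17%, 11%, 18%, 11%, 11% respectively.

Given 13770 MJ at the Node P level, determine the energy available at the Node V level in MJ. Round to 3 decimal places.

Node Q: 13770 × 0.09 = 1239.3 MJ
Node R: 1239.3 × 0.17 = 210.681 MJ
Node S: 210.681 × 0.11 = 23.17491 MJ
Node T: 23.17491 × 0.18 = 4.1714838 MJ
Node U: 4.1714838 × 0.11 = 0.458863218 MJ
Node V: 0.458863218 × 0.11 = 0.05047495398 MJ

0.050 MJ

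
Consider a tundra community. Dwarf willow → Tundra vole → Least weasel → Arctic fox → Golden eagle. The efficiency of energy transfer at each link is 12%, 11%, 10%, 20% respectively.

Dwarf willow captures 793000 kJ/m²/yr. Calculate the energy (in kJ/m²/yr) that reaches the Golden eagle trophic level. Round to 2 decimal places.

Tundra vole: 793000 × 0.12 = 95160 kJ/m²/yr
Least weasel: 95160 × 0.11 = 10467.6 kJ/m²/yr
Arctic fox: 10467.6 × 0.1 = 1046.76 kJ/m²/yr
Golden eagle: 1046.76 × 0.2 = 209.352 kJ/m²/yr

209.35 kJ/m²/yr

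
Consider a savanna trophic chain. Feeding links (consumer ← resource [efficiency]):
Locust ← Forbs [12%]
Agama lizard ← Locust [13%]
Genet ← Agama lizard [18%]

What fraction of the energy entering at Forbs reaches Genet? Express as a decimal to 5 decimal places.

0.00281

Product of link efficiencies: 0.12 × 0.13 × 0.18 = 0.002808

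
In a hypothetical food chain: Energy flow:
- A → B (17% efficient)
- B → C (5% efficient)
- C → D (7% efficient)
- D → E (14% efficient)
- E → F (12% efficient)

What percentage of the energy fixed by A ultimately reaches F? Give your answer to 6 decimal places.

0.001000%

Product of link efficiencies: 0.17 × 0.05 × 0.07 × 0.14 × 0.12 = 0.000009996
As a percentage: 0.000009996 × 100 = 0.001000%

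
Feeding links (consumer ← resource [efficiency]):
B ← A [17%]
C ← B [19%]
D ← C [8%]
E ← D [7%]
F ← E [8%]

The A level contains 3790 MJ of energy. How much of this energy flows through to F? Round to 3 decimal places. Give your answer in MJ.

0.055 MJ

B: 3790 × 0.17 = 644.3 MJ
C: 644.3 × 0.19 = 122.417 MJ
D: 122.417 × 0.08 = 9.79336 MJ
E: 9.79336 × 0.07 = 0.6855352 MJ
F: 0.6855352 × 0.08 = 0.054842816 MJ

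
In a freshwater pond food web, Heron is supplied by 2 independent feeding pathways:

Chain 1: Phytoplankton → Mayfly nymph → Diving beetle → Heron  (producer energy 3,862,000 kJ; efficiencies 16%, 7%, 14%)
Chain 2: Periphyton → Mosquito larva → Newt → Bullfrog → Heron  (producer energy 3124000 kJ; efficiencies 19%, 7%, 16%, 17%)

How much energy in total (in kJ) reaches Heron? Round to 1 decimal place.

Chain 1: 3862000 × 0.16 × 0.07 × 0.14 = 6055.616 kJ
Chain 2: 3124000 × 0.19 × 0.07 × 0.16 × 0.17 = 1130.13824 kJ
Total at Heron: 6055.616 + 1130.13824 = 7185.75424 kJ

7185.8 kJ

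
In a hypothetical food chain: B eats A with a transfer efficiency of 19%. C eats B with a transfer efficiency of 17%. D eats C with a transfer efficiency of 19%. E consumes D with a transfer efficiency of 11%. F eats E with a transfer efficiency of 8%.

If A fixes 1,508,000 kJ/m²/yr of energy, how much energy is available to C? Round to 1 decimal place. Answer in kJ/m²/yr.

48708.4 kJ/m²/yr

B: 1508000 × 0.19 = 286520 kJ/m²/yr
C: 286520 × 0.17 = 48708.4 kJ/m²/yr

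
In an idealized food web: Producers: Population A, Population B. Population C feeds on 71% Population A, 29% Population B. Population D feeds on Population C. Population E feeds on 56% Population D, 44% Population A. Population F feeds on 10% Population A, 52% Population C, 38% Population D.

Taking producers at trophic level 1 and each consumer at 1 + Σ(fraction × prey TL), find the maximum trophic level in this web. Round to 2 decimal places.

Population C: 1 + (0.71×1 + 0.29×1) = 2
Population D: 1 + 2 = 3
Population E: 1 + (0.56×3 + 0.44×1) = 3.12
Population F: 1 + (0.1×1 + 0.52×2 + 0.38×3) = 3.28

3.28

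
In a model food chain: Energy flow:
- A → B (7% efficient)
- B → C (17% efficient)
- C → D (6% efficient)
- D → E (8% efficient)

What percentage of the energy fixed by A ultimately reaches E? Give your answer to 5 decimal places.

0.00571%

Product of link efficiencies: 0.07 × 0.17 × 0.06 × 0.08 = 0.00005712
As a percentage: 0.00005712 × 100 = 0.00571%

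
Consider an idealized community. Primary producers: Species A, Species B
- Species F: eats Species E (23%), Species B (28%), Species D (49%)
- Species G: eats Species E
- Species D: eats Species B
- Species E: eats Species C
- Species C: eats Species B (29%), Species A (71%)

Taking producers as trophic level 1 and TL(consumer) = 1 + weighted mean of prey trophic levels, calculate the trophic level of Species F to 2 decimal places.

2.95

Species C: 1 + (0.29×1 + 0.71×1) = 2
Species D: 1 + 1 = 2
Species E: 1 + 2 = 3
Species F: 1 + (0.23×3 + 0.28×1 + 0.49×2) = 2.95
Species G: 1 + 3 = 4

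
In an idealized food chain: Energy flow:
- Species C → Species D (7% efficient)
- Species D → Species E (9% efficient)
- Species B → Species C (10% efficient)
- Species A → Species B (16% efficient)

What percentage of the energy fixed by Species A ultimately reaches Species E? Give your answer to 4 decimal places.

Product of link efficiencies: 0.16 × 0.1 × 0.07 × 0.09 = 0.0001008
As a percentage: 0.0001008 × 100 = 0.0101%

0.0101%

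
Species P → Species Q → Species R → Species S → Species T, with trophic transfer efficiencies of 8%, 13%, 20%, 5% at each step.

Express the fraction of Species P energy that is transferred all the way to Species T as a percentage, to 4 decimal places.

0.0104%

Product of link efficiencies: 0.08 × 0.13 × 0.2 × 0.05 = 0.000104
As a percentage: 0.000104 × 100 = 0.0104%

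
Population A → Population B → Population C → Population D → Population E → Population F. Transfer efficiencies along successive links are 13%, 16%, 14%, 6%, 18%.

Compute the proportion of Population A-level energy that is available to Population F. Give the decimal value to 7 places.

Product of link efficiencies: 0.13 × 0.16 × 0.14 × 0.06 × 0.18 = 0.0000314496

0.0000314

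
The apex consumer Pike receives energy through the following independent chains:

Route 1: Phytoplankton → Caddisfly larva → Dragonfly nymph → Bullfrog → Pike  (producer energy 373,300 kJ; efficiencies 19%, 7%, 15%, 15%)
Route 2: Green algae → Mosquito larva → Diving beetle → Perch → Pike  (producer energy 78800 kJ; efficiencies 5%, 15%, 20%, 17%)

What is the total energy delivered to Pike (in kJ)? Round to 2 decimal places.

Route 1: 373300 × 0.19 × 0.07 × 0.15 × 0.15 = 111.710025 kJ
Route 2: 78800 × 0.05 × 0.15 × 0.2 × 0.17 = 20.094 kJ
Total at Pike: 111.710025 + 20.094 = 131.804025 kJ

131.80 kJ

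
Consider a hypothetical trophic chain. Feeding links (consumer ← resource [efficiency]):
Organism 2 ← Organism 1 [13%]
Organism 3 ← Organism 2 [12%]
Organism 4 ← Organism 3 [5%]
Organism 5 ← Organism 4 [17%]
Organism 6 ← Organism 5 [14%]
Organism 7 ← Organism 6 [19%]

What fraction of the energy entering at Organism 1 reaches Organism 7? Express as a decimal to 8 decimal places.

Product of link efficiencies: 0.13 × 0.12 × 0.05 × 0.17 × 0.14 × 0.19 = 0.00000352716

0.00000353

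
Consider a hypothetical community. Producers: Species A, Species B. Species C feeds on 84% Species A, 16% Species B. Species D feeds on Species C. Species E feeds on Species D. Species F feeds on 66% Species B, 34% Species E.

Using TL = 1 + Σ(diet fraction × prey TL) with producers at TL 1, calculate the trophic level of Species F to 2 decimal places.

Species C: 1 + (0.84×1 + 0.16×1) = 2
Species D: 1 + 2 = 3
Species E: 1 + 3 = 4
Species F: 1 + (0.66×1 + 0.34×4) = 3.02

3.02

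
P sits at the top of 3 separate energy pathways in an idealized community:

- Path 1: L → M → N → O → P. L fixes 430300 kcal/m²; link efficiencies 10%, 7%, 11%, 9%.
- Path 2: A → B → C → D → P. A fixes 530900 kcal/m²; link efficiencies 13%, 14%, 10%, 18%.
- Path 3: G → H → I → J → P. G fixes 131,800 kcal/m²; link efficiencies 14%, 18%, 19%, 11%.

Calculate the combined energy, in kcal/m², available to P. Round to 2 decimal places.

Path 1: 430300 × 0.1 × 0.07 × 0.11 × 0.09 = 29.81979 kcal/m²
Path 2: 530900 × 0.13 × 0.14 × 0.1 × 0.18 = 173.92284 kcal/m²
Path 3: 131800 × 0.14 × 0.18 × 0.19 × 0.11 = 69.416424 kcal/m²
Total at P: 29.81979 + 173.92284 + 69.416424 = 273.159054 kcal/m²

273.16 kcal/m²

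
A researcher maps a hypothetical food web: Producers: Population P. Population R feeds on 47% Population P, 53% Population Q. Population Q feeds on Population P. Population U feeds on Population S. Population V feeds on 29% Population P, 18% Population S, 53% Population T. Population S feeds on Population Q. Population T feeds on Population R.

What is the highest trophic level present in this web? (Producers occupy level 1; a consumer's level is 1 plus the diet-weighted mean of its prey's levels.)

4

Population Q: 1 + 1 = 2
Population R: 1 + (0.47×1 + 0.53×2) = 2.53
Population S: 1 + 2 = 3
Population T: 1 + 2.53 = 3.53
Population U: 1 + 3 = 4
Population V: 1 + (0.29×1 + 0.18×3 + 0.53×3.53) = 3.7009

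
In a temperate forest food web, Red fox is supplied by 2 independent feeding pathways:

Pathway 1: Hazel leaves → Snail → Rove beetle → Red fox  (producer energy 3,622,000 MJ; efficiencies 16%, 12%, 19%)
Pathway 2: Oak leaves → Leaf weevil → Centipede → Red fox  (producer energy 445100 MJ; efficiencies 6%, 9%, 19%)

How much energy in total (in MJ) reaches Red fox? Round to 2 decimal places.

13669.73 MJ

Pathway 1: 3622000 × 0.16 × 0.12 × 0.19 = 13213.056 MJ
Pathway 2: 445100 × 0.06 × 0.09 × 0.19 = 456.6726 MJ
Total at Red fox: 13213.056 + 456.6726 = 13669.7286 MJ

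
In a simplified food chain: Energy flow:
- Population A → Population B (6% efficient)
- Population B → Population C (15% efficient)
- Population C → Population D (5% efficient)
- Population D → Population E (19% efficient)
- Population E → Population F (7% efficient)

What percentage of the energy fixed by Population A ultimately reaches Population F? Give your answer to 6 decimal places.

Product of link efficiencies: 0.06 × 0.15 × 0.05 × 0.19 × 0.07 = 0.000005985
As a percentage: 0.000005985 × 100 = 0.000599%

0.000599%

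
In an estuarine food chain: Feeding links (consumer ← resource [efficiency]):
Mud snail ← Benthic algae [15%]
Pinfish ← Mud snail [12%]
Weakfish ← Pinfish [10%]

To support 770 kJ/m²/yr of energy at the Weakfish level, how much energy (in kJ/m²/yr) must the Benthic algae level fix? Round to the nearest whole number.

427778 kJ/m²/yr

Cumulative transfer efficiency: 0.15 × 0.12 × 0.1 = 0.0018
Benthic algae energy = 770 / 0.0018 = 427778 kJ/m²/yr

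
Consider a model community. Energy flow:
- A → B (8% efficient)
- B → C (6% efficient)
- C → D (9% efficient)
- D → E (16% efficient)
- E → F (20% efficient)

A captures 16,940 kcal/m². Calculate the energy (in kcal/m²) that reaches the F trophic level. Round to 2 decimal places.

0.23 kcal/m²

B: 16940 × 0.08 = 1355.2 kcal/m²
C: 1355.2 × 0.06 = 81.312 kcal/m²
D: 81.312 × 0.09 = 7.31808 kcal/m²
E: 7.31808 × 0.16 = 1.1708928 kcal/m²
F: 1.1708928 × 0.2 = 0.23417856 kcal/m²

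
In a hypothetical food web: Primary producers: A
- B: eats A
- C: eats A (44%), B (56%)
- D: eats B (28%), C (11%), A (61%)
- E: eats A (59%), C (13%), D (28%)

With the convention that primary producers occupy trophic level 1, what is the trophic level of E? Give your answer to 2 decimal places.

B: 1 + 1 = 2
C: 1 + (0.44×1 + 0.56×2) = 2.56
D: 1 + (0.28×2 + 0.11×2.56 + 0.61×1) = 2.4516
E: 1 + (0.59×1 + 0.13×2.56 + 0.28×2.4516) = 2.609248

2.61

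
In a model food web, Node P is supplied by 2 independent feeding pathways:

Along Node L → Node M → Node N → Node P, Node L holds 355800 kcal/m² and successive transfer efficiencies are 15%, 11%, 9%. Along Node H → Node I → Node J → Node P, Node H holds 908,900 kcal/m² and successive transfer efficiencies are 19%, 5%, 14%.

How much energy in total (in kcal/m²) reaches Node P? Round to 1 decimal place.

1737.2 kcal/m²

Via Node L: 355800 × 0.15 × 0.11 × 0.09 = 528.363 kcal/m²
Via Node H: 908900 × 0.19 × 0.05 × 0.14 = 1208.837 kcal/m²
Total at Node P: 528.363 + 1208.837 = 1737.2 kcal/m²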